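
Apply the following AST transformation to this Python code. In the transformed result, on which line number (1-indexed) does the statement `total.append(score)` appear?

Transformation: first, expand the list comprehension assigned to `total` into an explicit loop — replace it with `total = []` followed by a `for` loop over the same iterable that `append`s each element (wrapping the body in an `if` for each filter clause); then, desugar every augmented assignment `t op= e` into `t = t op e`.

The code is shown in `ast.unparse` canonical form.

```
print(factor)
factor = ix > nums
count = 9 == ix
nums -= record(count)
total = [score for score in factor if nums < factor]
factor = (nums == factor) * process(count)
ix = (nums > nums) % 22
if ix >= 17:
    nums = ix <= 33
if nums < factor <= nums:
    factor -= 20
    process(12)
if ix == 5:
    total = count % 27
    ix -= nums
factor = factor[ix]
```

Transformed code:
print(factor)
factor = ix > nums
count = 9 == ix
nums = nums - record(count)
total = []
for score in factor:
    if nums < factor:
        total.append(score)
factor = (nums == factor) * process(count)
ix = (nums > nums) % 22
if ix >= 17:
    nums = ix <= 33
if nums < factor <= nums:
    factor = factor - 20
    process(12)
if ix == 5:
    total = count % 27
    ix = ix - nums
factor = factor[ix]

8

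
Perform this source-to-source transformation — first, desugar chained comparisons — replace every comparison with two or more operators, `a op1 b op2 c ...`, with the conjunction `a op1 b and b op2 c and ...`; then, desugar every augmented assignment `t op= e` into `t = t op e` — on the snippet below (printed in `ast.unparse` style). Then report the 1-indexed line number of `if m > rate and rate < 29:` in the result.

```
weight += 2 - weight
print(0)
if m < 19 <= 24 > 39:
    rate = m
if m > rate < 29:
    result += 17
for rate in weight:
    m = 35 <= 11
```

5

Transformed code:
weight = weight + (2 - weight)
print(0)
if m < 19 and 19 <= 24 and (24 > 39):
    rate = m
if m > rate and rate < 29:
    result = result + 17
for rate in weight:
    m = 35 <= 11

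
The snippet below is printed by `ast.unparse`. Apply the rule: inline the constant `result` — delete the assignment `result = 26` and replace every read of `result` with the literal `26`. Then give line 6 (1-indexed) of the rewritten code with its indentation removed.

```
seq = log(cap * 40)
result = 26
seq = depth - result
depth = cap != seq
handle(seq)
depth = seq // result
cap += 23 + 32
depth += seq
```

cap += 23 + 32

Transformed code:
seq = log(cap * 40)
seq = depth - 26
depth = cap != seq
handle(seq)
depth = seq // 26
cap += 23 + 32
depth += seq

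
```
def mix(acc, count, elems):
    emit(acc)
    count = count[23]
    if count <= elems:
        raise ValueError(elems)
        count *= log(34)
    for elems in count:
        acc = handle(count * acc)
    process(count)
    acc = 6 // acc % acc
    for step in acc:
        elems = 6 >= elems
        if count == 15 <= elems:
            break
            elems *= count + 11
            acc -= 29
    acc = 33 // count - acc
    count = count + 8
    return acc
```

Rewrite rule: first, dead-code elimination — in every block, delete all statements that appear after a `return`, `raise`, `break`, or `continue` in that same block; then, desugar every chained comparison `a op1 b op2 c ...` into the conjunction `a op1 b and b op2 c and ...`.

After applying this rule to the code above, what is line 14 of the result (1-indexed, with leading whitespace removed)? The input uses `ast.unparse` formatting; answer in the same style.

Transformed code:
def mix(acc, count, elems):
    emit(acc)
    count = count[23]
    if count <= elems:
        raise ValueError(elems)
    for elems in count:
        acc = handle(count * acc)
    process(count)
    acc = 6 // acc % acc
    for step in acc:
        elems = 6 >= elems
        if count == 15 and 15 <= elems:
            break
    acc = 33 // count - acc
    count = count + 8
    return acc

acc = 33 // count - acc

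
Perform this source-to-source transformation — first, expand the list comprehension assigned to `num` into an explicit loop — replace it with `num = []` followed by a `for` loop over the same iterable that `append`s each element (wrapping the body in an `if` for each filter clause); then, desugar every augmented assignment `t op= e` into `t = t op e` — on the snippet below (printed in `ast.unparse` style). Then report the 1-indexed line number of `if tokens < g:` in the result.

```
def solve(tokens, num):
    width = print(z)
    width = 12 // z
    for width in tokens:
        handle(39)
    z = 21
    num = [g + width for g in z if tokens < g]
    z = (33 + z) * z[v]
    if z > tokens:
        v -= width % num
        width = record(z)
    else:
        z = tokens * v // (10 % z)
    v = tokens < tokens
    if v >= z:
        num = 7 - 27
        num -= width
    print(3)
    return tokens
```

9

Transformed code:
def solve(tokens, num):
    width = print(z)
    width = 12 // z
    for width in tokens:
        handle(39)
    z = 21
    num = []
    for g in z:
        if tokens < g:
            num.append(g + width)
    z = (33 + z) * z[v]
    if z > tokens:
        v = v - width % num
        width = record(z)
    else:
        z = tokens * v // (10 % z)
    v = tokens < tokens
    if v >= z:
        num = 7 - 27
        num = num - width
    print(3)
    return tokens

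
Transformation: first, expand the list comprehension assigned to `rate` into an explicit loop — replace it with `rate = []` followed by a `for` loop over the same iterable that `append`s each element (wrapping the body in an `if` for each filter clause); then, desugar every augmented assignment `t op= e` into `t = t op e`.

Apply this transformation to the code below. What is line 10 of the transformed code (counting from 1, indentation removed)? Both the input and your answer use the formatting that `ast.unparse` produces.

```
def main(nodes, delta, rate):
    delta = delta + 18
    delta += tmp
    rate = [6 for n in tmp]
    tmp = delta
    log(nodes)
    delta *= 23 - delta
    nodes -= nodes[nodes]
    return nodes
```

Transformed code:
def main(nodes, delta, rate):
    delta = delta + 18
    delta = delta + tmp
    rate = []
    for n in tmp:
        rate.append(6)
    tmp = delta
    log(nodes)
    delta = delta * (23 - delta)
    nodes = nodes - nodes[nodes]
    return nodes

nodes = nodes - nodes[nodes]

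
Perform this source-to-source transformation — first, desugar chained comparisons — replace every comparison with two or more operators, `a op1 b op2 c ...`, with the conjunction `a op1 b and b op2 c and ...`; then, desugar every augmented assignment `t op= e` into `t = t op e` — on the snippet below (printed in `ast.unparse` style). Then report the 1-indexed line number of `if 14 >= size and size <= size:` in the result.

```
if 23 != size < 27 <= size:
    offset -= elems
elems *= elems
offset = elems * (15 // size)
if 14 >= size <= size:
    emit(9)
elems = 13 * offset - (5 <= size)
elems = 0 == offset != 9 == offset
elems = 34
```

Transformed code:
if 23 != size and size < 27 and (27 <= size):
    offset = offset - elems
elems = elems * elems
offset = elems * (15 // size)
if 14 >= size and size <= size:
    emit(9)
elems = 13 * offset - (5 <= size)
elems = 0 == offset and offset != 9 and (9 == offset)
elems = 34

5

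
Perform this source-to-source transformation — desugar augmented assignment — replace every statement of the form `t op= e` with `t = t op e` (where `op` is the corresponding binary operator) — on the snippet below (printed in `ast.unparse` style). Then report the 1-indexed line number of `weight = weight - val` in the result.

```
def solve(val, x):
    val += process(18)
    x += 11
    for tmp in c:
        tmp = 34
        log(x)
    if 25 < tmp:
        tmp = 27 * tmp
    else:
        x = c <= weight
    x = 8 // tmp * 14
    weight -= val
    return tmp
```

Transformed code:
def solve(val, x):
    val = val + process(18)
    x = x + 11
    for tmp in c:
        tmp = 34
        log(x)
    if 25 < tmp:
        tmp = 27 * tmp
    else:
        x = c <= weight
    x = 8 // tmp * 14
    weight = weight - val
    return tmp

12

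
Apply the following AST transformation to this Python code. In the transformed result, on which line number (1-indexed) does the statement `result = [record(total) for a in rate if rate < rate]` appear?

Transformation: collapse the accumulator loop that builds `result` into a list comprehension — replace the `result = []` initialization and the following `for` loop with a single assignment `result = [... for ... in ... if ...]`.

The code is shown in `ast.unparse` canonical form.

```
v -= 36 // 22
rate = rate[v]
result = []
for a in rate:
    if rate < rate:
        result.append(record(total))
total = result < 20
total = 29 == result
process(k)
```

Transformed code:
v -= 36 // 22
rate = rate[v]
result = [record(total) for a in rate if rate < rate]
total = result < 20
total = 29 == result
process(k)

3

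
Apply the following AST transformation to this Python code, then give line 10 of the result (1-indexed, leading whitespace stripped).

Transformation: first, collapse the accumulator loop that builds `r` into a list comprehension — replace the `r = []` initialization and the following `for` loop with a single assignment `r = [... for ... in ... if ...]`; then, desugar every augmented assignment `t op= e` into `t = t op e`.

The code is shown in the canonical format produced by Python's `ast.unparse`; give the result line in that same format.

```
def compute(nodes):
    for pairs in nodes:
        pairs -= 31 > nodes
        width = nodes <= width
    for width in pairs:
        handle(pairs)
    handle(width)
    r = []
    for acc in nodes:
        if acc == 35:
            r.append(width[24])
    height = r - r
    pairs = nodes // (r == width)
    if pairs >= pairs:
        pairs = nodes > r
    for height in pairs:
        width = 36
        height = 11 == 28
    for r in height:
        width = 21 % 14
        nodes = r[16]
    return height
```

Transformed code:
def compute(nodes):
    for pairs in nodes:
        pairs = pairs - (31 > nodes)
        width = nodes <= width
    for width in pairs:
        handle(pairs)
    handle(width)
    r = [width[24] for acc in nodes if acc == 35]
    height = r - r
    pairs = nodes // (r == width)
    if pairs >= pairs:
        pairs = nodes > r
    for height in pairs:
        width = 36
        height = 11 == 28
    for r in height:
        width = 21 % 14
        nodes = r[16]
    return height

pairs = nodes // (r == width)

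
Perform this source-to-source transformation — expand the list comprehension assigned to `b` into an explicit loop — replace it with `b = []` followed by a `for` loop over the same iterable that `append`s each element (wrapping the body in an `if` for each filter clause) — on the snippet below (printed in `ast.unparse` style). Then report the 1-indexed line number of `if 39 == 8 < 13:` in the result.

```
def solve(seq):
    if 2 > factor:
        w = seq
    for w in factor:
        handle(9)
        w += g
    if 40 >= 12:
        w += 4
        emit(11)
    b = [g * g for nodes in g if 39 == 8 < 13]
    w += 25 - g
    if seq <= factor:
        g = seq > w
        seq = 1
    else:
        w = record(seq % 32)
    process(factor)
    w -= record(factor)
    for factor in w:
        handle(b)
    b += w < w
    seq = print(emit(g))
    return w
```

12

Transformed code:
def solve(seq):
    if 2 > factor:
        w = seq
    for w in factor:
        handle(9)
        w += g
    if 40 >= 12:
        w += 4
        emit(11)
    b = []
    for nodes in g:
        if 39 == 8 < 13:
            b.append(g * g)
    w += 25 - g
    if seq <= factor:
        g = seq > w
        seq = 1
    else:
        w = record(seq % 32)
    process(factor)
    w -= record(factor)
    for factor in w:
        handle(b)
    b += w < w
    seq = print(emit(g))
    return w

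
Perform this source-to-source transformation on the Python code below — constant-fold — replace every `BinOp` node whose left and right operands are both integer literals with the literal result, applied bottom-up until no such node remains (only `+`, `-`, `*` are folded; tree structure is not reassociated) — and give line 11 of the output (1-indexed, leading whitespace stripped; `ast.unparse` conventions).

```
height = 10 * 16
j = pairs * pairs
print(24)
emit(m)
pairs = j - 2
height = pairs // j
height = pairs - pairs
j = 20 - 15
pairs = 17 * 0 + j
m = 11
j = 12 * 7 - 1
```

j = 83

Transformed code:
height = 160
j = pairs * pairs
print(24)
emit(m)
pairs = j - 2
height = pairs // j
height = pairs - pairs
j = 5
pairs = 0 + j
m = 11
j = 83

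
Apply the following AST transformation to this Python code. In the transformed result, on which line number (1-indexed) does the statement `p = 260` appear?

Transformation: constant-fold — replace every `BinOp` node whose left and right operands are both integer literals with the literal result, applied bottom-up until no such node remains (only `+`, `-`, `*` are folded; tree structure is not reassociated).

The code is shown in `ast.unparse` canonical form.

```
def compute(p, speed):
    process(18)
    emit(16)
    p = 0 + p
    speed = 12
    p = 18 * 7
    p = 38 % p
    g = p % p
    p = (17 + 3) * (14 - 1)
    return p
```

9

Transformed code:
def compute(p, speed):
    process(18)
    emit(16)
    p = 0 + p
    speed = 12
    p = 126
    p = 38 % p
    g = p % p
    p = 260
    return p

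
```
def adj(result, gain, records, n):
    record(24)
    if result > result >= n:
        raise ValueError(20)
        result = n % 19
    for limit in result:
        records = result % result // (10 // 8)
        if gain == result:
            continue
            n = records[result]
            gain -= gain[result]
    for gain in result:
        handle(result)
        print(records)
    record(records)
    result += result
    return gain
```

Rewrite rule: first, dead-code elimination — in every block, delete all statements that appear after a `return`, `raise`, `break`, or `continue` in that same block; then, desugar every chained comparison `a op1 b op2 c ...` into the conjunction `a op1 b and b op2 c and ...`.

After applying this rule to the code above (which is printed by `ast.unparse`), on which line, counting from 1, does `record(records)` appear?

Transformed code:
def adj(result, gain, records, n):
    record(24)
    if result > result and result >= n:
        raise ValueError(20)
    for limit in result:
        records = result % result // (10 // 8)
        if gain == result:
            continue
    for gain in result:
        handle(result)
        print(records)
    record(records)
    result += result
    return gain

12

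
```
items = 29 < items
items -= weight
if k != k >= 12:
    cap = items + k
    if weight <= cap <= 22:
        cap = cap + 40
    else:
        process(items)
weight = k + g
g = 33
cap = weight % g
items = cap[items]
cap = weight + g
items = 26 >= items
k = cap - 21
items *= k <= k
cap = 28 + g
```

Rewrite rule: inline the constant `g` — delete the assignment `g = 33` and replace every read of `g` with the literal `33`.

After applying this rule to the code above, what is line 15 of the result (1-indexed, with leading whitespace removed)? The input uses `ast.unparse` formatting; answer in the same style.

items *= k <= k

Transformed code:
items = 29 < items
items -= weight
if k != k >= 12:
    cap = items + k
    if weight <= cap <= 22:
        cap = cap + 40
    else:
        process(items)
weight = k + 33
cap = weight % 33
items = cap[items]
cap = weight + 33
items = 26 >= items
k = cap - 21
items *= k <= k
cap = 28 + 33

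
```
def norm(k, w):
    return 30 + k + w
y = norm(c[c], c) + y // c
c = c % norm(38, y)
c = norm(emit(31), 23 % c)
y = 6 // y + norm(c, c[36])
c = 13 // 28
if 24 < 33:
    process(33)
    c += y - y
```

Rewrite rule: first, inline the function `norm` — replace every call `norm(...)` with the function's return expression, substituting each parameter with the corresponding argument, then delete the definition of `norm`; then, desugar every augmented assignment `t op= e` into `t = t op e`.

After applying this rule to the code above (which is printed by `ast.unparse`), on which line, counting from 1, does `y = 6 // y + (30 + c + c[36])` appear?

Transformed code:
y = 30 + c[c] + c + y // c
c = c % (30 + 38 + y)
c = 30 + emit(31) + 23 % c
y = 6 // y + (30 + c + c[36])
c = 13 // 28
if 24 < 33:
    process(33)
    c = c + (y - y)

4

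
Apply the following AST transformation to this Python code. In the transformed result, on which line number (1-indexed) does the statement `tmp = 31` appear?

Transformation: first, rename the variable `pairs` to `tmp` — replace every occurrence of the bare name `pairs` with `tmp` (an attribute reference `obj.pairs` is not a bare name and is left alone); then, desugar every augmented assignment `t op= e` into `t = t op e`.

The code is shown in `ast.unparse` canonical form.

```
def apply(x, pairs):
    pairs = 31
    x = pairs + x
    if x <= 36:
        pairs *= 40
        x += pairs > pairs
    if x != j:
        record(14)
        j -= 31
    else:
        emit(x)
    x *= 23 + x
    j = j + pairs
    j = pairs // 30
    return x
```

2

Transformed code:
def apply(x, tmp):
    tmp = 31
    x = tmp + x
    if x <= 36:
        tmp = tmp * 40
        x = x + (tmp > tmp)
    if x != j:
        record(14)
        j = j - 31
    else:
        emit(x)
    x = x * (23 + x)
    j = j + tmp
    j = tmp // 30
    return x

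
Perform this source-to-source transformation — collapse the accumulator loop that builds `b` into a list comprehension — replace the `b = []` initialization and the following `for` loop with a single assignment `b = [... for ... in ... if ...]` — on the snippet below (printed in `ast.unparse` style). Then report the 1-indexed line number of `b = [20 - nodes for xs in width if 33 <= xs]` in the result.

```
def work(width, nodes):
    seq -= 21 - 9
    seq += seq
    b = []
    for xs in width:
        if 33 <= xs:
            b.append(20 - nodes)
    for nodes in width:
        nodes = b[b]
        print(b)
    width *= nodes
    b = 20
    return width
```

Transformed code:
def work(width, nodes):
    seq -= 21 - 9
    seq += seq
    b = [20 - nodes for xs in width if 33 <= xs]
    for nodes in width:
        nodes = b[b]
        print(b)
    width *= nodes
    b = 20
    return width

4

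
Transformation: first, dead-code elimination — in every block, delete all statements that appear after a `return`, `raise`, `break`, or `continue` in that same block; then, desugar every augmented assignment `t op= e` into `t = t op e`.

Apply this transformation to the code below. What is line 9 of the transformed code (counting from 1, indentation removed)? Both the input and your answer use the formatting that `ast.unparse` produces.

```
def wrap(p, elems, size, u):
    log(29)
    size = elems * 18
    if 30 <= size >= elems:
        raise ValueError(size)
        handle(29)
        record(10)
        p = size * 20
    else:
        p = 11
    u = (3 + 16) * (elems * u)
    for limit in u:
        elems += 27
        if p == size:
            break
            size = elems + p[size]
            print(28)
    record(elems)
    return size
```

Transformed code:
def wrap(p, elems, size, u):
    log(29)
    size = elems * 18
    if 30 <= size >= elems:
        raise ValueError(size)
    else:
        p = 11
    u = (3 + 16) * (elems * u)
    for limit in u:
        elems = elems + 27
        if p == size:
            break
    record(elems)
    return size

for limit in u:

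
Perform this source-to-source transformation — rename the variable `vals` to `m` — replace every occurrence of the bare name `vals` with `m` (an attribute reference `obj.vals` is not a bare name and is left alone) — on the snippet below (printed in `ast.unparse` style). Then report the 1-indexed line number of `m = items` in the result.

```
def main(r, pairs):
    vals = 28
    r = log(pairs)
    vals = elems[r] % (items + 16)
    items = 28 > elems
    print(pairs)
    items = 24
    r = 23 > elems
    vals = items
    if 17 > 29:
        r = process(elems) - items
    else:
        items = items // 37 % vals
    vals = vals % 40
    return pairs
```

9

Transformed code:
def main(r, pairs):
    m = 28
    r = log(pairs)
    m = elems[r] % (items + 16)
    items = 28 > elems
    print(pairs)
    items = 24
    r = 23 > elems
    m = items
    if 17 > 29:
        r = process(elems) - items
    else:
        items = items // 37 % m
    m = m % 40
    return pairs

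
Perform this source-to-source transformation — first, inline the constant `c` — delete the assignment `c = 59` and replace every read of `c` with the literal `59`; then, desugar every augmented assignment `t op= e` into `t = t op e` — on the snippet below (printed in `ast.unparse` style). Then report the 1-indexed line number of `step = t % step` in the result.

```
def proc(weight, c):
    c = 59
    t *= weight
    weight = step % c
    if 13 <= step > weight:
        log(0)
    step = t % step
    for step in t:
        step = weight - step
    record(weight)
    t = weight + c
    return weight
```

6

Transformed code:
def proc(weight, c):
    t = t * weight
    weight = step % 59
    if 13 <= step > weight:
        log(0)
    step = t % step
    for step in t:
        step = weight - step
    record(weight)
    t = weight + 59
    return weight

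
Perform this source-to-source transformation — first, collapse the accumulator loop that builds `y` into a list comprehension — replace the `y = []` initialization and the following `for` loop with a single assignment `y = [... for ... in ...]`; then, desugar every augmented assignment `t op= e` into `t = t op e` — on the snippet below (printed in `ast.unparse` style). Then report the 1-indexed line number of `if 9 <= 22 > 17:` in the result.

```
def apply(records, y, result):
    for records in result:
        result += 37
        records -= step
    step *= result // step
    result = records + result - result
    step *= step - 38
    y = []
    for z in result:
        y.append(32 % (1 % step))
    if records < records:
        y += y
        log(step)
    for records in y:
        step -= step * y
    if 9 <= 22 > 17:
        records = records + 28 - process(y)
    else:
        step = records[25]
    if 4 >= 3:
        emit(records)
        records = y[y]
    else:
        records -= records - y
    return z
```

Transformed code:
def apply(records, y, result):
    for records in result:
        result = result + 37
        records = records - step
    step = step * (result // step)
    result = records + result - result
    step = step * (step - 38)
    y = [32 % (1 % step) for z in result]
    if records < records:
        y = y + y
        log(step)
    for records in y:
        step = step - step * y
    if 9 <= 22 > 17:
        records = records + 28 - process(y)
    else:
        step = records[25]
    if 4 >= 3:
        emit(records)
        records = y[y]
    else:
        records = records - (records - y)
    return z

14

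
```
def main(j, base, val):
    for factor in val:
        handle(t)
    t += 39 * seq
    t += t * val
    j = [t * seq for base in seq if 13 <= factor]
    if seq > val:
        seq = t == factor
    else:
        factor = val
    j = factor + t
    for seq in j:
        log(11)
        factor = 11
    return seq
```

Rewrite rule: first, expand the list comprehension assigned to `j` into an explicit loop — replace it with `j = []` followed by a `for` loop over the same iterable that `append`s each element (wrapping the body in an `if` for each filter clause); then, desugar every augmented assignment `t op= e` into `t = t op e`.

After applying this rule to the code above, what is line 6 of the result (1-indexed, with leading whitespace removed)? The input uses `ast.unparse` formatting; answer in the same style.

Transformed code:
def main(j, base, val):
    for factor in val:
        handle(t)
    t = t + 39 * seq
    t = t + t * val
    j = []
    for base in seq:
        if 13 <= factor:
            j.append(t * seq)
    if seq > val:
        seq = t == factor
    else:
        factor = val
    j = factor + t
    for seq in j:
        log(11)
        factor = 11
    return seq

j = []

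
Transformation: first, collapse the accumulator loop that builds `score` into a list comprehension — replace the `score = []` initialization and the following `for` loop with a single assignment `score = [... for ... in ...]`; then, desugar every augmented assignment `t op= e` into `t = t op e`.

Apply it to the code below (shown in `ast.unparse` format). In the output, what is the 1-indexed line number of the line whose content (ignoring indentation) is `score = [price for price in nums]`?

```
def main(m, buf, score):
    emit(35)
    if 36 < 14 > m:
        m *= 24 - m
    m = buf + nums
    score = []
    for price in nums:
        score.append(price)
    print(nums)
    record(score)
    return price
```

6

Transformed code:
def main(m, buf, score):
    emit(35)
    if 36 < 14 > m:
        m = m * (24 - m)
    m = buf + nums
    score = [price for price in nums]
    print(nums)
    record(score)
    return price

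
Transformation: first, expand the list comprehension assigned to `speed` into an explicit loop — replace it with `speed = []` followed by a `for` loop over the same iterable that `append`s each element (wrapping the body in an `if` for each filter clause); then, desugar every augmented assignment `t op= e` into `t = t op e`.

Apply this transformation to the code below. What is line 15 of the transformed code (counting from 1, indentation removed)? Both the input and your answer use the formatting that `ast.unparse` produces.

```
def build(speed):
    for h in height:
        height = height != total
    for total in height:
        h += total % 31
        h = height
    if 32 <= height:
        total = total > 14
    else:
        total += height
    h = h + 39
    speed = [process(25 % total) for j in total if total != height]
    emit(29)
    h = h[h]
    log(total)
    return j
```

speed.append(process(25 % total))

Transformed code:
def build(speed):
    for h in height:
        height = height != total
    for total in height:
        h = h + total % 31
        h = height
    if 32 <= height:
        total = total > 14
    else:
        total = total + height
    h = h + 39
    speed = []
    for j in total:
        if total != height:
            speed.append(process(25 % total))
    emit(29)
    h = h[h]
    log(total)
    return j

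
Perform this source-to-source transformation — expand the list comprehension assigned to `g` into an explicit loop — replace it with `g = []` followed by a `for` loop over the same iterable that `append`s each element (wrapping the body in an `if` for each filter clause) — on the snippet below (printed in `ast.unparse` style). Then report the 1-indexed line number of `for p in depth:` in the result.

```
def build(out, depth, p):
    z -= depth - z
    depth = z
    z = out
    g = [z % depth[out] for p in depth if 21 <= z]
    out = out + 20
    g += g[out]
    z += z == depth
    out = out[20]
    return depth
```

Transformed code:
def build(out, depth, p):
    z -= depth - z
    depth = z
    z = out
    g = []
    for p in depth:
        if 21 <= z:
            g.append(z % depth[out])
    out = out + 20
    g += g[out]
    z += z == depth
    out = out[20]
    return depth

6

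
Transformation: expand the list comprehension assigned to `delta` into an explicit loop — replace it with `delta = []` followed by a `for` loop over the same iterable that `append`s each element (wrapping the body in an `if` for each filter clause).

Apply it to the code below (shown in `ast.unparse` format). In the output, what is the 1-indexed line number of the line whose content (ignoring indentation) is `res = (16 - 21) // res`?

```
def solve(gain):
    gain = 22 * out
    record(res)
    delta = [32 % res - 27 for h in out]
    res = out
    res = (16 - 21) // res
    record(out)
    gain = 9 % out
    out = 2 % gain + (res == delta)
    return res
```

Transformed code:
def solve(gain):
    gain = 22 * out
    record(res)
    delta = []
    for h in out:
        delta.append(32 % res - 27)
    res = out
    res = (16 - 21) // res
    record(out)
    gain = 9 % out
    out = 2 % gain + (res == delta)
    return res

8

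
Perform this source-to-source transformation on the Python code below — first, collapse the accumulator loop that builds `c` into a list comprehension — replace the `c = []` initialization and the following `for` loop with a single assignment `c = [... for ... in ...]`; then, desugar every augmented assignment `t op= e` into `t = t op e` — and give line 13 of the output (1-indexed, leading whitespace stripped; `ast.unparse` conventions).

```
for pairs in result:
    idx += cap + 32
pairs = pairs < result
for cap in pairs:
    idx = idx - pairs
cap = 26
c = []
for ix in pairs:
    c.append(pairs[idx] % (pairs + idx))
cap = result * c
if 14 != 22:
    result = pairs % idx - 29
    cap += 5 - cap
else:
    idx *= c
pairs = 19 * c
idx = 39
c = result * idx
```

Transformed code:
for pairs in result:
    idx = idx + (cap + 32)
pairs = pairs < result
for cap in pairs:
    idx = idx - pairs
cap = 26
c = [pairs[idx] % (pairs + idx) for ix in pairs]
cap = result * c
if 14 != 22:
    result = pairs % idx - 29
    cap = cap + (5 - cap)
else:
    idx = idx * c
pairs = 19 * c
idx = 39
c = result * idx

idx = idx * c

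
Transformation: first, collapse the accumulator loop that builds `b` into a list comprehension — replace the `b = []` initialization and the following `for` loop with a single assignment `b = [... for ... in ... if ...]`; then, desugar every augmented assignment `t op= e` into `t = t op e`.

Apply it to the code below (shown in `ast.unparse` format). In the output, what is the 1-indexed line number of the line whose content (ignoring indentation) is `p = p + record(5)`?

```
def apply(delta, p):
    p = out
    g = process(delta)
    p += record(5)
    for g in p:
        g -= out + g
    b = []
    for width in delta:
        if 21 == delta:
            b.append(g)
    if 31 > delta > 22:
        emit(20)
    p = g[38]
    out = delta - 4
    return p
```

4

Transformed code:
def apply(delta, p):
    p = out
    g = process(delta)
    p = p + record(5)
    for g in p:
        g = g - (out + g)
    b = [g for width in delta if 21 == delta]
    if 31 > delta > 22:
        emit(20)
    p = g[38]
    out = delta - 4
    return p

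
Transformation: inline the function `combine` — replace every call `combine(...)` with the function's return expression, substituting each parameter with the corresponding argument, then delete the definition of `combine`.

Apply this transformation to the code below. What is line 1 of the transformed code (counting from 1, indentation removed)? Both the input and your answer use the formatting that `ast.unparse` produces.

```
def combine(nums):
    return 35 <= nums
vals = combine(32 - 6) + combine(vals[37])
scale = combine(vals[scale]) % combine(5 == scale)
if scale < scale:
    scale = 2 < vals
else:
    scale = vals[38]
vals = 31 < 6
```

Transformed code:
vals = (35 <= 32 - 6) + (35 <= vals[37])
scale = (35 <= vals[scale]) % (35 <= (5 == scale))
if scale < scale:
    scale = 2 < vals
else:
    scale = vals[38]
vals = 31 < 6

vals = (35 <= 32 - 6) + (35 <= vals[37])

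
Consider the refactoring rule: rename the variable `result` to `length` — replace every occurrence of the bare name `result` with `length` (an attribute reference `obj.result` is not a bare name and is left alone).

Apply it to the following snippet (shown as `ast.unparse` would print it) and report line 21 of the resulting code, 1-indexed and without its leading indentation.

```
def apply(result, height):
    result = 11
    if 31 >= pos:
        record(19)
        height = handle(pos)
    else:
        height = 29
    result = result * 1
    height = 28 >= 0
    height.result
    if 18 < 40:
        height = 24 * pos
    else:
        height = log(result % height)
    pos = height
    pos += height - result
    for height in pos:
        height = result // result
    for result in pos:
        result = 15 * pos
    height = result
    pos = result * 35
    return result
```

height = length

Transformed code:
def apply(length, height):
    length = 11
    if 31 >= pos:
        record(19)
        height = handle(pos)
    else:
        height = 29
    length = length * 1
    height = 28 >= 0
    height.result
    if 18 < 40:
        height = 24 * pos
    else:
        height = log(length % height)
    pos = height
    pos += height - length
    for height in pos:
        height = length // length
    for length in pos:
        length = 15 * pos
    height = length
    pos = length * 35
    return length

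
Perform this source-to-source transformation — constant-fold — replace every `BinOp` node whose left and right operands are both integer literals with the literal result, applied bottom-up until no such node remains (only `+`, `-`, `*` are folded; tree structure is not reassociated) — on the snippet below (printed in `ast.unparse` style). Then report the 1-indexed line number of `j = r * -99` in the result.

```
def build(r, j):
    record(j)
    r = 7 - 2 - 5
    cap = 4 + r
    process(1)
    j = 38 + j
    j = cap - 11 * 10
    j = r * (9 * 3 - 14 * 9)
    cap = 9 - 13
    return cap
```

8

Transformed code:
def build(r, j):
    record(j)
    r = 0
    cap = 4 + r
    process(1)
    j = 38 + j
    j = cap - 110
    j = r * -99
    cap = -4
    return cap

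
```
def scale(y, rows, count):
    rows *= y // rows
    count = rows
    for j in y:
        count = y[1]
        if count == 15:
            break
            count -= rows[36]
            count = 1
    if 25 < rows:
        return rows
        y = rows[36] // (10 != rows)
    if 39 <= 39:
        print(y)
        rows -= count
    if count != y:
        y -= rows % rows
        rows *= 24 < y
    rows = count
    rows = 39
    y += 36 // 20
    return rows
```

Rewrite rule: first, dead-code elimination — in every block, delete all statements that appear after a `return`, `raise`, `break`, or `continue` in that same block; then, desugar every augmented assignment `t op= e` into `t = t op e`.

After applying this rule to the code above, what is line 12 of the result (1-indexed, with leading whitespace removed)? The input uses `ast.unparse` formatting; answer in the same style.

rows = rows - count

Transformed code:
def scale(y, rows, count):
    rows = rows * (y // rows)
    count = rows
    for j in y:
        count = y[1]
        if count == 15:
            break
    if 25 < rows:
        return rows
    if 39 <= 39:
        print(y)
        rows = rows - count
    if count != y:
        y = y - rows % rows
        rows = rows * (24 < y)
    rows = count
    rows = 39
    y = y + 36 // 20
    return rows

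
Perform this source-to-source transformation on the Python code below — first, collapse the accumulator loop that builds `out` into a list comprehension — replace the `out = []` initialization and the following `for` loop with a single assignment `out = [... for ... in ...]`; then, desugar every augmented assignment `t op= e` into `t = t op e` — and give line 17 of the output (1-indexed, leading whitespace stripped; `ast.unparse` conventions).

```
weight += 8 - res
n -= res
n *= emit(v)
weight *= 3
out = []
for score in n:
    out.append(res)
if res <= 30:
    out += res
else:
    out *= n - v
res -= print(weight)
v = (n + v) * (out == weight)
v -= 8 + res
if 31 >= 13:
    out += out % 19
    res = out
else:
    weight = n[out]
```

weight = n[out]

Transformed code:
weight = weight + (8 - res)
n = n - res
n = n * emit(v)
weight = weight * 3
out = [res for score in n]
if res <= 30:
    out = out + res
else:
    out = out * (n - v)
res = res - print(weight)
v = (n + v) * (out == weight)
v = v - (8 + res)
if 31 >= 13:
    out = out + out % 19
    res = out
else:
    weight = n[out]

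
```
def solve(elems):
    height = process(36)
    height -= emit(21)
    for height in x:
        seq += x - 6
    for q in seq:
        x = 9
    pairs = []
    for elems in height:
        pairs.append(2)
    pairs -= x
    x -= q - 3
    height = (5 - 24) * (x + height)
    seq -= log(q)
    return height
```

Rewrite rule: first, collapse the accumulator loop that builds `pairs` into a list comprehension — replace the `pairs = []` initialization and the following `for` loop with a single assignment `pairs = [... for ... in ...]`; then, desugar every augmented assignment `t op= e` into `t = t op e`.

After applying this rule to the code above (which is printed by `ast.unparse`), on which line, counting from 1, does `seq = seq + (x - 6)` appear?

5

Transformed code:
def solve(elems):
    height = process(36)
    height = height - emit(21)
    for height in x:
        seq = seq + (x - 6)
    for q in seq:
        x = 9
    pairs = [2 for elems in height]
    pairs = pairs - x
    x = x - (q - 3)
    height = (5 - 24) * (x + height)
    seq = seq - log(q)
    return height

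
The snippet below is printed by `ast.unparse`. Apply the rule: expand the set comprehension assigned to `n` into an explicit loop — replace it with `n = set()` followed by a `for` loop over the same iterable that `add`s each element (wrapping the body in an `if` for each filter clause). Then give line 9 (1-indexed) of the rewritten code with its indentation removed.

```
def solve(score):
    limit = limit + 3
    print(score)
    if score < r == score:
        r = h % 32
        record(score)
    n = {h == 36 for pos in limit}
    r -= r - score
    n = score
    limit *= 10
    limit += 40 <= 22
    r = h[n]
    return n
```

Transformed code:
def solve(score):
    limit = limit + 3
    print(score)
    if score < r == score:
        r = h % 32
        record(score)
    n = set()
    for pos in limit:
        n.add(h == 36)
    r -= r - score
    n = score
    limit *= 10
    limit += 40 <= 22
    r = h[n]
    return n

n.add(h == 36)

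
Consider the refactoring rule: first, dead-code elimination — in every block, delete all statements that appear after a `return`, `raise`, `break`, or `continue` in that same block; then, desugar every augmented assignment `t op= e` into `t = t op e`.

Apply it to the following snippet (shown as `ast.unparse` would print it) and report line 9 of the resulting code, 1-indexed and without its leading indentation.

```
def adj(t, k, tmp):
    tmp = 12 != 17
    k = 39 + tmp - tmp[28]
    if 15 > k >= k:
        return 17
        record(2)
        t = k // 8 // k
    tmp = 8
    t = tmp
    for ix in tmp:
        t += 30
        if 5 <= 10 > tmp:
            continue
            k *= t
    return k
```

t = t + 30

Transformed code:
def adj(t, k, tmp):
    tmp = 12 != 17
    k = 39 + tmp - tmp[28]
    if 15 > k >= k:
        return 17
    tmp = 8
    t = tmp
    for ix in tmp:
        t = t + 30
        if 5 <= 10 > tmp:
            continue
    return k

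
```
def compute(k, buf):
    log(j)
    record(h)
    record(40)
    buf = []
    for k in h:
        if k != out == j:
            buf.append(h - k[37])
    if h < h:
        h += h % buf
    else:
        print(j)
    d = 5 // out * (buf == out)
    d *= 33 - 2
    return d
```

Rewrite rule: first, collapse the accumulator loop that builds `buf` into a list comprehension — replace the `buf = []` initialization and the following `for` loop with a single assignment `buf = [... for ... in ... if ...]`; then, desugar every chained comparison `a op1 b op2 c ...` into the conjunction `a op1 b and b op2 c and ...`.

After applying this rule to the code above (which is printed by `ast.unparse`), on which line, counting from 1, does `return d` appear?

Transformed code:
def compute(k, buf):
    log(j)
    record(h)
    record(40)
    buf = [h - k[37] for k in h if k != out and out == j]
    if h < h:
        h += h % buf
    else:
        print(j)
    d = 5 // out * (buf == out)
    d *= 33 - 2
    return d

12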